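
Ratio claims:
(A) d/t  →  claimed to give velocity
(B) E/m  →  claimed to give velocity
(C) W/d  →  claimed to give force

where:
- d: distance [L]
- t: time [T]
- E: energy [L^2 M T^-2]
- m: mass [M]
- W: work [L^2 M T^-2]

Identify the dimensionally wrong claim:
(B) E/m does not give velocity

(A) d/t: [L T^-1] = velocity [L T^-1] ✓
(B) E/m: [L^2 T^-2] ≠ velocity [L T^-1] ✗
(C) W/d: [L M T^-2] = force [L M T^-2] ✓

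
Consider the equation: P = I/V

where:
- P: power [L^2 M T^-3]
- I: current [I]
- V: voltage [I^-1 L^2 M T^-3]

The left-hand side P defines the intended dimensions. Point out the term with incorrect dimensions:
The right-hand side term I/V

P has dimensions [L^2 M T^-3], but I/V has dimensions [I^2 L^-2 M^-1 T^3], so the term I/V is dimensionally wrong for P.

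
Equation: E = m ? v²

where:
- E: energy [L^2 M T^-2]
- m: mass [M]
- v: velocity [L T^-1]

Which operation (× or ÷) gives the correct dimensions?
multiplication (×): E = m × v²

E [L^2 M T^-2]; m [M]; v² [L^2 T^-2].
m × v² → [L^2 M T^-2] ✓
m ÷ v² → [L^-2 M T^2] ✗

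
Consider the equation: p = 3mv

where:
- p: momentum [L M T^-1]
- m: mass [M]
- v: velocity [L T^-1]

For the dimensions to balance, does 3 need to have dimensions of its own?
No

p has dimensions [L M T^-1] and mv already has dimensions [L M T^-1], so the equation balances without 3 contributing any dimensions. 3 is a pure (dimensionless) number; changing or removing it would not affect dimensional consistency.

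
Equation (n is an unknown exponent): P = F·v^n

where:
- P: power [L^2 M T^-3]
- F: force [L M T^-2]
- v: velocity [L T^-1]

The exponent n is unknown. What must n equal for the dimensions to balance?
n = 1

P has dimensions [L^2 M T^-3]; v has dimensions [L T^-1].
The rest of the RHS has dimensions [L M T^-2], so v^n must supply [L T^-1].
With n = 1: F·v^1 has dimensions [L^2 M T^-3], matching the LHS ✓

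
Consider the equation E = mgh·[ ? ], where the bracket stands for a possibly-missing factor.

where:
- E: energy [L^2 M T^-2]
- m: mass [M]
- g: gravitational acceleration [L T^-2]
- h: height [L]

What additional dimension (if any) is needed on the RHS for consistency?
Nothing is missing — the bracketed factor must be dimensionless.

E has dimensions [L^2 M T^-2] and mgh already has dimensions [L^2 M T^-2], so E = mgh is dimensionally complete.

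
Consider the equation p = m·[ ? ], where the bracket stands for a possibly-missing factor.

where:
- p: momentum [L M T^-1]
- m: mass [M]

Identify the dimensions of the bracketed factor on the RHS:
[L T^-1] — velocity (e.g. v)

p has dimensions [L M T^-1]; m has dimensions [M].
The bracketed factor must supply [L M T^-1] / [M] = [L T^-1].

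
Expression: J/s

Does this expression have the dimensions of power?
Yes

The expression J/s has dimensions [L^2 M T^-3], which is exactly power [L^2 M T^-3].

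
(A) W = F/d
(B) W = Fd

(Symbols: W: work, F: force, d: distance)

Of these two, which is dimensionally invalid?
(A)

(A) W = F/d: LHS [L^2 M T^-2], RHS [M T^-2] ✗
(B) W = Fd: LHS [L^2 M T^-2], RHS [L^2 M T^-2] ✓

Expression (A) W = F/d is dimensionally incorrect.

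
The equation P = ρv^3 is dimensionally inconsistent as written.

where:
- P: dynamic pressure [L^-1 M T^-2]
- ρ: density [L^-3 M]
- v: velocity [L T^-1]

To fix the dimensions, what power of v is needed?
The exponent of v should be 2: P = ρv^2

The LHS P has dimensions [L^-1 M T^-2]; v has dimensions [L T^-1].
As written, the RHS ρv^3 (exponent 3 on v) has dimensions [M T^-3], which does not match.
With exponent 2, the RHS ρv^2 has dimensions [L^-1 M T^-2], matching the LHS.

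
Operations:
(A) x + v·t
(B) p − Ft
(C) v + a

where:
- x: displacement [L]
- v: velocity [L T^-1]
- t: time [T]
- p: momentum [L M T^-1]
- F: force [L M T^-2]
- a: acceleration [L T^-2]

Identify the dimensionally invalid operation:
(C) v + a

(A) x + v·t: x [L] and v·t [L] — same dimensions ✓
(B) p − Ft: p [L M T^-1] and Ft [L M T^-1] — same dimensions ✓
(C) v + a: v [L T^-1] and a [L T^-2] — different dimensions cannot be added/subtracted ✗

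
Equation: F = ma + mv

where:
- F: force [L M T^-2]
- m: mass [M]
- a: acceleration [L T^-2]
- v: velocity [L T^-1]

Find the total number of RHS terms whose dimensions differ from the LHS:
1

LHS F: [L M T^-2]
- ma: [L M T^-2] ✓
- mv: [L M T^-1] ✗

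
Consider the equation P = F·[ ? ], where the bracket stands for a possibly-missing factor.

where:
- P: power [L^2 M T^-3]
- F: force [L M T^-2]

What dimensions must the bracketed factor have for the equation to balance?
[L T^-1] — velocity (e.g. v)

P has dimensions [L^2 M T^-3]; F has dimensions [L M T^-2].
The bracketed factor must supply [L^2 M T^-3] / [L M T^-2] = [L T^-1].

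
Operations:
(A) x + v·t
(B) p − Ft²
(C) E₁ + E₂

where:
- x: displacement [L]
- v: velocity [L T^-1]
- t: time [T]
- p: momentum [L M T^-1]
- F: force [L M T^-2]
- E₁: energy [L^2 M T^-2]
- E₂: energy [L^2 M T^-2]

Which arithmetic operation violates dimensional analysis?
(B) p − Ft²

(A) x + v·t: x [L] and v·t [L] — same dimensions ✓
(B) p − Ft²: p [L M T^-1] and Ft² [L M] — different dimensions cannot be added/subtracted ✗
(C) E₁ + E₂: E₁ [L^2 M T^-2] and E₂ [L^2 M T^-2] — same dimensions ✓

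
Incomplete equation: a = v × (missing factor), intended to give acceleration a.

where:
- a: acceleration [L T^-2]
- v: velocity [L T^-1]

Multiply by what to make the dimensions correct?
1/t (inverse time), dimensions [T^-1]

a has dimensions [L T^-2] and v has dimensions [L T^-1].
The missing factor must have dimensions [L T^-2] / [L T^-1] = [T^-1], i.e. inverse time (1/t).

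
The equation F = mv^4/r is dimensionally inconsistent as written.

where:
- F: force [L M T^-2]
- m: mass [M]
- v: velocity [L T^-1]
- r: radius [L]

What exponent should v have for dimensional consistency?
The exponent of v should be 2: F = mv^2/r

The LHS F has dimensions [L M T^-2]; v has dimensions [L T^-1].
As written, the RHS mv^4/r (exponent 4 on v) has dimensions [L^3 M T^-4], which does not match.
With exponent 2, the RHS mv^2/r has dimensions [L M T^-2], matching the LHS.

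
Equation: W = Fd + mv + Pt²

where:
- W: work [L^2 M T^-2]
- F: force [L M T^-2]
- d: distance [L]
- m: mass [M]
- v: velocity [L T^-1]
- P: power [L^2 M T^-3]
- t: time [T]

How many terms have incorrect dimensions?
2

LHS W: [L^2 M T^-2]
- Fd: [L^2 M T^-2] ✓
- mv: [L M T^-1] ✗
- Pt²: [L^2 M T^-1] ✗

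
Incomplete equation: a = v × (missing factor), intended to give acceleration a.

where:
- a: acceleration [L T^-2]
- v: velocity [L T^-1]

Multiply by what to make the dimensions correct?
1/t (inverse time), dimensions [T^-1]

a has dimensions [L T^-2] and v has dimensions [L T^-1].
The missing factor must have dimensions [L T^-2] / [L T^-1] = [T^-1], i.e. inverse time (1/t).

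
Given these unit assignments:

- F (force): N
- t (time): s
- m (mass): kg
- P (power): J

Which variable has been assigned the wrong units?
P

The variable P (power) should have units W, not J.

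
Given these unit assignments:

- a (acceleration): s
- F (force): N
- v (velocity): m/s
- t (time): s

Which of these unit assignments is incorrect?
a

The variable a (acceleration) should have units m/s², not s.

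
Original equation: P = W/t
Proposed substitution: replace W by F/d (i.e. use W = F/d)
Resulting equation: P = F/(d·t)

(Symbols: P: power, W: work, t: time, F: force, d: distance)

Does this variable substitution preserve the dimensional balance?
No

[W] = [L^2 M T^-2] and [F/d] = [M T^-2]. These differ, so the substitution replaces a quantity by one of different dimensions and the result P = F/(d·t) has LHS [L^2 M T^-3] vs RHS [M T^-3] — inconsistent.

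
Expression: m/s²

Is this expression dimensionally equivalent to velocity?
No

The expression m/s² has dimensions [L T^-2], but velocity has dimensions [L T^-1].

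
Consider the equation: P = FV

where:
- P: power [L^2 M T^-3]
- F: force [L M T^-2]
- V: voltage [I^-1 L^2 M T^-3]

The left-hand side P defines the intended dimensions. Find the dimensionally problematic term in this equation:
The right-hand side term FV

P has dimensions [L^2 M T^-3], but FV has dimensions [I^-1 L^3 M^2 T^-5], so the term FV is dimensionally wrong for P.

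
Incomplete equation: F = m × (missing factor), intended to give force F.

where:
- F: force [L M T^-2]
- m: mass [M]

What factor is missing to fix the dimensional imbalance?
a (acceleration), dimensions [L T^-2]

F has dimensions [L M T^-2] and m has dimensions [M].
The missing factor must have dimensions [L M T^-2] / [M] = [L T^-2], i.e. acceleration (a).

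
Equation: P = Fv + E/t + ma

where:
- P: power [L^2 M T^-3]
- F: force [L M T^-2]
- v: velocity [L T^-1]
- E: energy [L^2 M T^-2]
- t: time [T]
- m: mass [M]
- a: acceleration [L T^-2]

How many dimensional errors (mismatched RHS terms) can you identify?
1

LHS P: [L^2 M T^-3]
- Fv: [L^2 M T^-3] ✓
- E/t: [L^2 M T^-3] ✓
- ma: [L M T^-2] ✗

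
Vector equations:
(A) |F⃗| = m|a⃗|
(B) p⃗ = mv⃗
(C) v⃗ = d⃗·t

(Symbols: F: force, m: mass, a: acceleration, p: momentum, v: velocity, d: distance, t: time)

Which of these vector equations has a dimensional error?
(C) v⃗ = d⃗·t

(A) |F⃗| = m|a⃗|: LHS [L M T^-2], RHS [L M T^-2] ✓ — magnitudes of vectors are scalars
(B) p⃗ = mv⃗: LHS [L M T^-1], RHS [L M T^-1] ✓ — mass (scalar) times velocity (vector)
(C) v⃗ = d⃗·t: LHS [L T^-1], RHS [L T] ✗ — velocity is displacement per time; should be d⃗/t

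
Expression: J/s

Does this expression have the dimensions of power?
Yes

The expression J/s has dimensions [L^2 M T^-3], which is exactly power [L^2 M T^-3].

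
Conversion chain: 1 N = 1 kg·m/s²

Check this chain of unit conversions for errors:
The chain is correct (no errors).

Correct: Newton is defined as kg·m/s²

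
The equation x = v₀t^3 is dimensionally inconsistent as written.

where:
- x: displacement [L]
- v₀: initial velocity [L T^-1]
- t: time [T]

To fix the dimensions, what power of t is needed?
The exponent of t should be 1: x = v₀t

The LHS x has dimensions [L]; t has dimensions [T].
As written, the RHS v₀t^3 (exponent 3 on t) has dimensions [L T^2], which does not match.
With exponent 1, the RHS v₀t has dimensions [L], matching the LHS.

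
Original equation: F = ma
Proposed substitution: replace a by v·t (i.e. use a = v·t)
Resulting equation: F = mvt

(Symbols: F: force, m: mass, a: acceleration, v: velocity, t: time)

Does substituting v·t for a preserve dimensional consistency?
No

[a] = [L T^-2] and [v·t] = [L]. These differ, so the substitution replaces a quantity by one of different dimensions and the result F = mvt has LHS [L M T^-2] vs RHS [L M] — inconsistent.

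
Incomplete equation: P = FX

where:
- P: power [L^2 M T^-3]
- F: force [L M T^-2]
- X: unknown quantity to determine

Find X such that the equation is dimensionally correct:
X = v (velocity), dimensions [L T^-1]

P has dimensions [L^2 M T^-3]; the rest of the RHS (F) has dimensions [L M T^-2].
So X must have dimensions [L T^-1] — X = v (velocity).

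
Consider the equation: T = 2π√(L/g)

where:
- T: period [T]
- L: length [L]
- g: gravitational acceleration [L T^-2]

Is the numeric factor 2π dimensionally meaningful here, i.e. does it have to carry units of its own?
No

T has dimensions [T] and √(L/g) already has dimensions [T], so the equation balances without 2π contributing any dimensions. 2π is a pure (dimensionless) number; changing or removing it would not affect dimensional consistency.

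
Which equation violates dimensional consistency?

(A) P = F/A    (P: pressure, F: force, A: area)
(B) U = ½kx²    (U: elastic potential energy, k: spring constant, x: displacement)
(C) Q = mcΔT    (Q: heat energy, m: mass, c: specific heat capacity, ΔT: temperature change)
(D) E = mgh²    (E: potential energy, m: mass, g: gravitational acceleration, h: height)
(D) E = mgh²

The equation (D) E = mgh² is dimensionally incorrect.

LHS (E): [L^2 M T^-2]
RHS (mgh²): [L^3 M T^-2] ✗

The dimensions do not match. The other three equations balance.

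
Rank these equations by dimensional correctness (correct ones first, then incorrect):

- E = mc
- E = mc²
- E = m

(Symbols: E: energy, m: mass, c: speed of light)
Dimensionally correct: E = mc²
Dimensionally incorrect: E = mc, E = m
Ordered (correct first, then incorrect): E = mc², E = mc, E = m

- E = mc: LHS [L^2 M T^-2], RHS [L M T^-1] → incorrect ✗
- E = mc²: LHS [L^2 M T^-2], RHS [L^2 M T^-2] → correct ✓
- E = m: LHS [L^2 M T^-2], RHS [M] → incorrect ✗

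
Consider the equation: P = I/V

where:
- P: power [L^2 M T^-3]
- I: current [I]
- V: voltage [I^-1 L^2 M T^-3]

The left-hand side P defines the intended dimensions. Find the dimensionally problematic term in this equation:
The right-hand side term I/V

P has dimensions [L^2 M T^-3], but I/V has dimensions [I^2 L^-2 M^-1 T^3], so the term I/V is dimensionally wrong for P.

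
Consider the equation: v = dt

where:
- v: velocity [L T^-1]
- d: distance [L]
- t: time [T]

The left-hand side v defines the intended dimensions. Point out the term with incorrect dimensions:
The right-hand side term dt

v has dimensions [L T^-1], but dt has dimensions [L T], so the term dt is dimensionally wrong for v.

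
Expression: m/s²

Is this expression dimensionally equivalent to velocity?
No

The expression m/s² has dimensions [L T^-2], but velocity has dimensions [L T^-1].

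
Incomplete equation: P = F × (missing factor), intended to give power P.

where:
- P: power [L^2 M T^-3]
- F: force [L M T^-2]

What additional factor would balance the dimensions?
v (velocity), dimensions [L T^-1]

P has dimensions [L^2 M T^-3] and F has dimensions [L M T^-2].
The missing factor must have dimensions [L^2 M T^-3] / [L M T^-2] = [L T^-1], i.e. velocity (v).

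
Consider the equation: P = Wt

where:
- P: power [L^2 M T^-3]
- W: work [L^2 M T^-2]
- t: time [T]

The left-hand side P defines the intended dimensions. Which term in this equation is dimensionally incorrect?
The right-hand side term Wt

P has dimensions [L^2 M T^-3], but Wt has dimensions [L^2 M T^-1], so the term Wt is dimensionally wrong for P.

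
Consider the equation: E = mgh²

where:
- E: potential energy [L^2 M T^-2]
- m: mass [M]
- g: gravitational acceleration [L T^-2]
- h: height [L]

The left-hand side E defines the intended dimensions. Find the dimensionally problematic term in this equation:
The right-hand side term mgh²

E has dimensions [L^2 M T^-2], but mgh² has dimensions [L^3 M T^-2], so the term mgh² is dimensionally wrong for E.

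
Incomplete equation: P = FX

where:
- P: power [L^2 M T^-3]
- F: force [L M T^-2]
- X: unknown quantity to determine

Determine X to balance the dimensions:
X = v (velocity), dimensions [L T^-1]

P has dimensions [L^2 M T^-3]; the rest of the RHS (F) has dimensions [L M T^-2].
So X must have dimensions [L T^-1] — X = v (velocity).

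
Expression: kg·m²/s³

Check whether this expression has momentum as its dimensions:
No

The expression kg·m²/s³ has dimensions [L^2 M T^-3], but momentum has dimensions [L M T^-1].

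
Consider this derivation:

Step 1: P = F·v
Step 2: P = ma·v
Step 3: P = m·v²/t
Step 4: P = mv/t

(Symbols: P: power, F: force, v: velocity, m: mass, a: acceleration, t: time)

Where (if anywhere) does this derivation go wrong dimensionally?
Step 4

Step 1: P = F·v → LHS [L^2 M T^-3], RHS [L^2 M T^-3] ✓
Step 2: P = ma·v → LHS [L^2 M T^-3], RHS [L^2 M T^-3] ✓
Step 3: P = m·v²/t → LHS [L^2 M T^-3], RHS [L^2 M T^-3] ✓
Step 4: P = mv/t → LHS [L^2 M T^-3], RHS [L M T^-2] ✗

The first dimensional inconsistency appears in step 4: P = mv/t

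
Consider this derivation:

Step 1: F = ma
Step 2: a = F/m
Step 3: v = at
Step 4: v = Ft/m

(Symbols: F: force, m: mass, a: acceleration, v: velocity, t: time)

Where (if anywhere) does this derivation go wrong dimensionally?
No step introduces an error — all steps are dimensionally consistent.

Step 1: F = ma → LHS [L M T^-2], RHS [L M T^-2] ✓
Step 2: a = F/m → LHS [L T^-2], RHS [L T^-2] ✓
Step 3: v = at → LHS [L T^-1], RHS [L T^-1] ✓
Step 4: v = Ft/m → LHS [L T^-1], RHS [L T^-1] ✓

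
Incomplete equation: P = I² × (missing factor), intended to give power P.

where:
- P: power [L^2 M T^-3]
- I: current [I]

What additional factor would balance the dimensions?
R (resistance), dimensions [I^-2 L^2 M T^-3]

P has dimensions [L^2 M T^-3] and I² has dimensions [I^2].
The missing factor must have dimensions [L^2 M T^-3] / [I^2] = [I^-2 L^2 M T^-3], i.e. resistance (R).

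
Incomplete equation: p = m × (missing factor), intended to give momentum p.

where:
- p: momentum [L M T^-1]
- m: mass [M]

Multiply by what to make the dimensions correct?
v (velocity), dimensions [L T^-1]

p has dimensions [L M T^-1] and m has dimensions [M].
The missing factor must have dimensions [L M T^-1] / [M] = [L T^-1], i.e. velocity (v).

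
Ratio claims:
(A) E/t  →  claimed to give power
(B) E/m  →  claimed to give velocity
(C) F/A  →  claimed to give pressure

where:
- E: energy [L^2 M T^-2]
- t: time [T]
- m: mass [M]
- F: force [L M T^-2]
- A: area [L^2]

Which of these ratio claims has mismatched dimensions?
(B) E/m does not give velocity

(A) E/t: [L^2 M T^-3] = power [L^2 M T^-3] ✓
(B) E/m: [L^2 T^-2] ≠ velocity [L T^-1] ✗
(C) F/A: [L^-1 M T^-2] = pressure [L^-1 M T^-2] ✓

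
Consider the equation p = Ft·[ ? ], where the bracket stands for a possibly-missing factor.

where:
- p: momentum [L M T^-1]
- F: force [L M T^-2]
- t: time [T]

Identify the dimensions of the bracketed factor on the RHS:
Nothing is missing — the bracketed factor must be dimensionless.

p has dimensions [L M T^-1] and Ft already has dimensions [L M T^-1], so p = Ft is dimensionally complete.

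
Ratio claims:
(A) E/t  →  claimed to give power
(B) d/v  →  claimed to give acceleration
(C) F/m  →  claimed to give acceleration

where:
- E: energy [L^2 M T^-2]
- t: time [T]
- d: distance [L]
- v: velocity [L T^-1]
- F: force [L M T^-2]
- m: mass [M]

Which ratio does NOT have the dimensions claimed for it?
(B) d/v does not give acceleration

(A) E/t: [L^2 M T^-3] = power [L^2 M T^-3] ✓
(B) d/v: [T] ≠ acceleration [L T^-2] ✗
(C) F/m: [L T^-2] = acceleration [L T^-2] ✓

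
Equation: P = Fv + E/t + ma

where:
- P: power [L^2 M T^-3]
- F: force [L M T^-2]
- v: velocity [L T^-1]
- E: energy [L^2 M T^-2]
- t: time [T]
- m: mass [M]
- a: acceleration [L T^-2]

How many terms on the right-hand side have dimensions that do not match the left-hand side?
1

LHS P: [L^2 M T^-3]
- Fv: [L^2 M T^-3] ✓
- E/t: [L^2 M T^-3] ✓
- ma: [L M T^-2] ✗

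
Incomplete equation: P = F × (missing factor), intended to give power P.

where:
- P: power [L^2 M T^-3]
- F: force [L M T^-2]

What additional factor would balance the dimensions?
v (velocity), dimensions [L T^-1]

P has dimensions [L^2 M T^-3] and F has dimensions [L M T^-2].
The missing factor must have dimensions [L^2 M T^-3] / [L M T^-2] = [L T^-1], i.e. velocity (v).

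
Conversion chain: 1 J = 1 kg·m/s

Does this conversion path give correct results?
The chain is incorrect (it contains an error).

Incorrect: Joule is kg·m²/s², not kg·m/s (that is momentum)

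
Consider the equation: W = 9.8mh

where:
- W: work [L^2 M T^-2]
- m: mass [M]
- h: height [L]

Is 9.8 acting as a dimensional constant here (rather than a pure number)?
Yes

W has dimensions [L^2 M T^-2], while mh alone has dimensions [L M]. For the equation to balance, the factor 9.8 must carry dimensions [L T^-2] — it is a dimensional constant (a numerical value of a physical quantity with its units suppressed), not a pure number.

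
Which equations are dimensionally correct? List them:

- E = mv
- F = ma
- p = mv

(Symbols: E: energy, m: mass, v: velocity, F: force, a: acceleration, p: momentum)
Dimensionally correct: F = ma, p = mv
Dimensionally incorrect: E = mv
Ordered (correct first, then incorrect): F = ma, p = mv, E = mv

- E = mv: LHS [L^2 M T^-2], RHS [L M T^-1] → incorrect ✗
- F = ma: LHS [L M T^-2], RHS [L M T^-2] → correct ✓
- p = mv: LHS [L M T^-1], RHS [L M T^-1] → correct ✓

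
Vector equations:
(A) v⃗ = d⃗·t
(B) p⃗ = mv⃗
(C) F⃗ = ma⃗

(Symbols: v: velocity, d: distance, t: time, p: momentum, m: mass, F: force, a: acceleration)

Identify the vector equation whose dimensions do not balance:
(A) v⃗ = d⃗·t

(A) v⃗ = d⃗·t: LHS [L T^-1], RHS [L T] ✗ — velocity is displacement per time; should be d⃗/t
(B) p⃗ = mv⃗: LHS [L M T^-1], RHS [L M T^-1] ✓ — mass (scalar) times velocity (vector)
(C) F⃗ = ma⃗: LHS [L M T^-2], RHS [L M T^-2] ✓ — Force and acceleration are vectors, mass is a scalar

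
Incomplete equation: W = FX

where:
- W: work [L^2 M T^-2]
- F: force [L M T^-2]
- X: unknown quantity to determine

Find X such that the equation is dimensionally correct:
X = d (distance), dimensions [L]

W has dimensions [L^2 M T^-2]; the rest of the RHS (F) has dimensions [L M T^-2].
So X must have dimensions [L] — X = d (distance).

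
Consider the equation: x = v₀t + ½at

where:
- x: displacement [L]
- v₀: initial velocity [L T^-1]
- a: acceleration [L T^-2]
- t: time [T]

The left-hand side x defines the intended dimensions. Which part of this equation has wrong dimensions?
The term ½at

Checking each RHS term against the LHS:
- v₀t: [L] — matches x [L] ✓
- ½at: [L T^-1] — does NOT match x [L] ✗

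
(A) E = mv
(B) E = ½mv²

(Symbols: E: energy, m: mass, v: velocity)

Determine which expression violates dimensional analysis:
(A)

(A) E = mv: LHS [L^2 M T^-2], RHS [L M T^-1] ✗
(B) E = ½mv²: LHS [L^2 M T^-2], RHS [L^2 M T^-2] ✓

Expression (A) E = mv is dimensionally incorrect.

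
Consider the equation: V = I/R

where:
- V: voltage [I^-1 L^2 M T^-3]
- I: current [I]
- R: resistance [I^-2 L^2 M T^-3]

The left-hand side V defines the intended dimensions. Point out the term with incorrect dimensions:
The right-hand side term I/R

V has dimensions [I^-1 L^2 M T^-3], but I/R has dimensions [I^3 L^-2 M^-1 T^3], so the term I/R is dimensionally wrong for V.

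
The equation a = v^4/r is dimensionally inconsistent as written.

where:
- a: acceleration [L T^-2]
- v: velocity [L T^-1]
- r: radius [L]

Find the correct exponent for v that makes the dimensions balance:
The exponent of v should be 2: a = v^2/r

The LHS a has dimensions [L T^-2]; v has dimensions [L T^-1].
As written, the RHS v^4/r (exponent 4 on v) has dimensions [L^3 T^-4], which does not match.
With exponent 2, the RHS v^2/r has dimensions [L T^-2], matching the LHS.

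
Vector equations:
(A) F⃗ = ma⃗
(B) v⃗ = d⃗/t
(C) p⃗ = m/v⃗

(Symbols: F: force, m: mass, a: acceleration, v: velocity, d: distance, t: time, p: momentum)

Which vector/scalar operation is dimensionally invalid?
(C) p⃗ = m/v⃗

(A) F⃗ = ma⃗: LHS [L M T^-2], RHS [L M T^-2] ✓ — Force and acceleration are vectors, mass is a scalar
(B) v⃗ = d⃗/t: LHS [L T^-1], RHS [L T^-1] ✓ — displacement (vector) divided by time (scalar)
(C) p⃗ = m/v⃗: LHS [L M T^-1], RHS [L^-1 M T] ✗ — momentum is mass times velocity; should be mv⃗ (and division by a vector is undefined)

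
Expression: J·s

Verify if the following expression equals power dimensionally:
No

The expression J·s has dimensions [L^2 M T^-1], but power has dimensions [L^2 M T^-3].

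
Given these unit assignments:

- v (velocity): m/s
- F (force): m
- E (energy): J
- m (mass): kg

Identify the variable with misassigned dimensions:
F

The variable F (force) should have units N, not m.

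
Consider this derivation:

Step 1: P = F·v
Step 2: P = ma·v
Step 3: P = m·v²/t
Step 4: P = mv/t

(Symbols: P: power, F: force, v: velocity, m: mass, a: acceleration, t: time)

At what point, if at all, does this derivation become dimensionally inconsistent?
Step 4

Step 1: P = F·v → LHS [L^2 M T^-3], RHS [L^2 M T^-3] ✓
Step 2: P = ma·v → LHS [L^2 M T^-3], RHS [L^2 M T^-3] ✓
Step 3: P = m·v²/t → LHS [L^2 M T^-3], RHS [L^2 M T^-3] ✓
Step 4: P = mv/t → LHS [L^2 M T^-3], RHS [L M T^-2] ✗

The first dimensional inconsistency appears in step 4: P = mv/t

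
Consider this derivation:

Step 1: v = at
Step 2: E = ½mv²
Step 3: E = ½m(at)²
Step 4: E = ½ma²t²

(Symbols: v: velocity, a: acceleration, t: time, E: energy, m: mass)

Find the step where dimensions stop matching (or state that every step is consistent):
No step introduces an error — all steps are dimensionally consistent.

Step 1: v = at → LHS [L T^-1], RHS [L T^-1] ✓
Step 2: E = ½mv² → LHS [L^2 M T^-2], RHS [L^2 M T^-2] ✓
Step 3: E = ½m(at)² → LHS [L^2 M T^-2], RHS [L^2 M T^-2] ✓
Step 4: E = ½ma²t² → LHS [L^2 M T^-2], RHS [L^2 M T^-2] ✓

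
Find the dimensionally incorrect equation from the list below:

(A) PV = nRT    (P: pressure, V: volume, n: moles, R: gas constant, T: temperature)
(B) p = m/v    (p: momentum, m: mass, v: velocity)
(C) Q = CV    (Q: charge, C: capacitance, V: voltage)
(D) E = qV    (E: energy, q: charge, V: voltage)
(B) p = m/v

The equation (B) p = m/v is dimensionally incorrect.

LHS (p): [L M T^-1]
RHS (m/v): [L^-1 M T] ✗

The dimensions do not match. The other three equations balance.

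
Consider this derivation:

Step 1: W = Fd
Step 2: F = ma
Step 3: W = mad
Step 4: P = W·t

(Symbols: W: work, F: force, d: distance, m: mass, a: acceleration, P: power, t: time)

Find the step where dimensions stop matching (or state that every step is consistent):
Step 4

Step 1: W = Fd → LHS [L^2 M T^-2], RHS [L^2 M T^-2] ✓
Step 2: F = ma → LHS [L M T^-2], RHS [L M T^-2] ✓
Step 3: W = mad → LHS [L^2 M T^-2], RHS [L^2 M T^-2] ✓
Step 4: P = W·t → LHS [L^2 M T^-3], RHS [L^2 M T^-1] ✗

The first dimensional inconsistency appears in step 4: P = W·t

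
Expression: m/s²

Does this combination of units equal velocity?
No

The expression m/s² has dimensions [L T^-2], but velocity has dimensions [L T^-1].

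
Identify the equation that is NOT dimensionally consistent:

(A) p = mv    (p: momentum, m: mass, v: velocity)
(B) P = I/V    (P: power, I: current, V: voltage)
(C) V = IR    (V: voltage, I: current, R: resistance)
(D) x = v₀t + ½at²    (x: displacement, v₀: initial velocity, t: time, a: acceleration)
(B) P = I/V

The equation (B) P = I/V is dimensionally incorrect.

LHS (P): [L^2 M T^-3]
RHS (I/V): [I^2 L^-2 M^-1 T^3] ✗

The dimensions do not match. The other three equations balance.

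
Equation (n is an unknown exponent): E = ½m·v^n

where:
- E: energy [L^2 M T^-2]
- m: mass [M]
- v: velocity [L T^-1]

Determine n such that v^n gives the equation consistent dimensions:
n = 2

E has dimensions [L^2 M T^-2]; v has dimensions [L T^-1].
The rest of the RHS has dimensions [M], so v^n must supply [L^2 T^-2].
With n = 2: ½m·v^2 has dimensions [L^2 M T^-2], matching the LHS ✓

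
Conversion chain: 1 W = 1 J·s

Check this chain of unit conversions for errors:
The chain is incorrect (it contains an error).

Incorrect: Watt is J/s, not J·s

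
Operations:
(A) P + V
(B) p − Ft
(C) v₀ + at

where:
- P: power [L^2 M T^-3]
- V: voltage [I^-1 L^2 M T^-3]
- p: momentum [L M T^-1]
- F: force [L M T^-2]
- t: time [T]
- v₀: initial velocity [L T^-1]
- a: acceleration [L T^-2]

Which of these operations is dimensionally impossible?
(A) P + V

(A) P + V: P [L^2 M T^-3] and V [I^-1 L^2 M T^-3] — different dimensions cannot be added/subtracted ✗
(B) p − Ft: p [L M T^-1] and Ft [L M T^-1] — same dimensions ✓
(C) v₀ + at: v₀ [L T^-1] and at [L T^-1] — same dimensions ✓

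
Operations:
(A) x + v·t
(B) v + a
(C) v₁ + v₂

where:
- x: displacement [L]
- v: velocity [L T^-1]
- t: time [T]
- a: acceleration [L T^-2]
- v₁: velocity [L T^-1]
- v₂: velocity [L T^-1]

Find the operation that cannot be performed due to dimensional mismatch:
(B) v + a

(A) x + v·t: x [L] and v·t [L] — same dimensions ✓
(B) v + a: v [L T^-1] and a [L T^-2] — different dimensions cannot be added/subtracted ✗
(C) v₁ + v₂: v₁ [L T^-1] and v₂ [L T^-1] — same dimensions ✓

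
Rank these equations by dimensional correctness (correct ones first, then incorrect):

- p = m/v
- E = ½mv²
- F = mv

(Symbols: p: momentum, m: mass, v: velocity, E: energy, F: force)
Dimensionally correct: E = ½mv²
Dimensionally incorrect: p = m/v, F = mv
Ordered (correct first, then incorrect): E = ½mv², p = m/v, F = mv

- p = m/v: LHS [L M T^-1], RHS [L^-1 M T] → incorrect ✗
- E = ½mv²: LHS [L^2 M T^-2], RHS [L^2 M T^-2] → correct ✓
- F = mv: LHS [L M T^-2], RHS [L M T^-1] → incorrect ✗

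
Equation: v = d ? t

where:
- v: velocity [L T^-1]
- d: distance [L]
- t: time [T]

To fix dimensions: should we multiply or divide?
division (÷): v = d ÷ t

v [L T^-1]; d [L]; t [T].
d × t → [L T] ✗
d ÷ t → [L T^-1] ✓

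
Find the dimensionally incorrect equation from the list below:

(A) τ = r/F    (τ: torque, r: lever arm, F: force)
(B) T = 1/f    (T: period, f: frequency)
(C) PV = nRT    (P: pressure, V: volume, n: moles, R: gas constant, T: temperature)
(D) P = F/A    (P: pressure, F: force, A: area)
(A) τ = r/F

The equation (A) τ = r/F is dimensionally incorrect.

LHS (τ): [L^2 M T^-2]
RHS (r/F): [M^-1 T^2] ✗

The dimensions do not match. The other three equations balance.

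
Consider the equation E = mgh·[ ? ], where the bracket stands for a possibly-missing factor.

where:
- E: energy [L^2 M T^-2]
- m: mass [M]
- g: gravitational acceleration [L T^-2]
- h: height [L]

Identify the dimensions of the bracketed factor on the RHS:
Nothing is missing — the bracketed factor must be dimensionless.

E has dimensions [L^2 M T^-2] and mgh already has dimensions [L^2 M T^-2], so E = mgh is dimensionally complete.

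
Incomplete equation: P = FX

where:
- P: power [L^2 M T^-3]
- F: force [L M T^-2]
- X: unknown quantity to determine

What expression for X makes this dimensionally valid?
X = v (velocity), dimensions [L T^-1]

P has dimensions [L^2 M T^-3]; the rest of the RHS (F) has dimensions [L M T^-2].
So X must have dimensions [L T^-1] — X = v (velocity).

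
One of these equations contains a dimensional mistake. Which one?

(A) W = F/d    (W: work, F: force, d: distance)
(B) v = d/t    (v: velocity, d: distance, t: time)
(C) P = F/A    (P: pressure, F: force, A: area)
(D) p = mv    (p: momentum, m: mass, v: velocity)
(A) W = F/d

The equation (A) W = F/d is dimensionally incorrect.

LHS (W): [L^2 M T^-2]
RHS (F/d): [M T^-2] ✗

The dimensions do not match. The other three equations balance.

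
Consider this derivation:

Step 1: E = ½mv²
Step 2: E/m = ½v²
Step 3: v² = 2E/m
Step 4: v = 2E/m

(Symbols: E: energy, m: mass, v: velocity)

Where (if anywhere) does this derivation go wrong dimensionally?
Step 4

Step 1: E = ½mv² → LHS [L^2 M T^-2], RHS [L^2 M T^-2] ✓
Step 2: E/m = ½v² → LHS [L^2 T^-2], RHS [L^2 T^-2] ✓
Step 3: v² = 2E/m → LHS [L^2 T^-2], RHS [L^2 T^-2] ✓
Step 4: v = 2E/m → LHS [L T^-1], RHS [L^2 T^-2] ✗

The first dimensional inconsistency appears in step 4: v = 2E/m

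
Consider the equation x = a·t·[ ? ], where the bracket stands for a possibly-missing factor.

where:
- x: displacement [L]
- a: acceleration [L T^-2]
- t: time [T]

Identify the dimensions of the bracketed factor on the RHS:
[T] — time (e.g. t)

x has dimensions [L]; a·t has dimensions [L T^-1].
The bracketed factor must supply [L] / [L T^-1] = [T].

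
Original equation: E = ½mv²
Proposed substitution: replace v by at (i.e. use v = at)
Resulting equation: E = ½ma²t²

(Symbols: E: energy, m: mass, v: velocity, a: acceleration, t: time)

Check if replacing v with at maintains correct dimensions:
Yes

[v] = [L T^-1] and [at] = [L T^-1]. These match, so the substitution replaces a quantity by one of the same dimensions and the result E = ½ma²t² has LHS [L^2 M T^-2] vs RHS [L^2 M T^-2] — still consistent.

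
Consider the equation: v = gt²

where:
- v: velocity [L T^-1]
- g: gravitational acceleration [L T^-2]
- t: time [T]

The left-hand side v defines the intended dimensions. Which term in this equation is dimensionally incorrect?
The right-hand side term gt²

v has dimensions [L T^-1], but gt² has dimensions [L], so the term gt² is dimensionally wrong for v.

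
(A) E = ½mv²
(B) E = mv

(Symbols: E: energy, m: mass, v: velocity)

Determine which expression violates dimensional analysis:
(B)

(A) E = ½mv²: LHS [L^2 M T^-2], RHS [L^2 M T^-2] ✓
(B) E = mv: LHS [L^2 M T^-2], RHS [L M T^-1] ✗

Expression (B) E = mv is dimensionally incorrect.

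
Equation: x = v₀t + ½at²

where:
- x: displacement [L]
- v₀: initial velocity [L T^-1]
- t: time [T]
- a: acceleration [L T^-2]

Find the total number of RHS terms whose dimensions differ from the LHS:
0

LHS x: [L]
- v₀t: [L] ✓
- ½at²: [L] ✓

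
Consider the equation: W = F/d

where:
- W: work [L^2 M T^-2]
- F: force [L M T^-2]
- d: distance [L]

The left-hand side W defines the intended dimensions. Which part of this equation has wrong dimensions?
The right-hand side term F/d

W has dimensions [L^2 M T^-2], but F/d has dimensions [M T^-2], so the term F/d is dimensionally wrong for W.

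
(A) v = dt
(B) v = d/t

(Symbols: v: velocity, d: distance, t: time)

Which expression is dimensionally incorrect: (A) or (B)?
(A)

(A) v = dt: LHS [L T^-1], RHS [L T] ✗
(B) v = d/t: LHS [L T^-1], RHS [L T^-1] ✓

Expression (A) v = dt is dimensionally incorrect.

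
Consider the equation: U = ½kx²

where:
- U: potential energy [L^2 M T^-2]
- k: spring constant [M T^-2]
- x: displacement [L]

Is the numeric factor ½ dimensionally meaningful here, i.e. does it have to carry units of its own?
No

U has dimensions [L^2 M T^-2] and kx² already has dimensions [L^2 M T^-2], so the equation balances without ½ contributing any dimensions. ½ is a pure (dimensionless) number; changing or removing it would not affect dimensional consistency.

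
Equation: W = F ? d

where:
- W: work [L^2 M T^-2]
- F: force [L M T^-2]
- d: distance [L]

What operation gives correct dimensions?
multiplication (×): W = F × d

W [L^2 M T^-2]; F [L M T^-2]; d [L].
F × d → [L^2 M T^-2] ✓
F ÷ d → [M T^-2] ✗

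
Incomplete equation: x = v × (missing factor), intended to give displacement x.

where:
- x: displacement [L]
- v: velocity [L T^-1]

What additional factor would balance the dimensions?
t (time), dimensions [T]

x has dimensions [L] and v has dimensions [L T^-1].
The missing factor must have dimensions [L] / [L T^-1] = [T], i.e. time (t).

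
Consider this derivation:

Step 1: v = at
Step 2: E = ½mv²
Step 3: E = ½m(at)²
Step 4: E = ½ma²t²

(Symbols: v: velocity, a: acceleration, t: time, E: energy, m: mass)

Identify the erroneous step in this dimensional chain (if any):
No step introduces an error — all steps are dimensionally consistent.

Step 1: v = at → LHS [L T^-1], RHS [L T^-1] ✓
Step 2: E = ½mv² → LHS [L^2 M T^-2], RHS [L^2 M T^-2] ✓
Step 3: E = ½m(at)² → LHS [L^2 M T^-2], RHS [L^2 M T^-2] ✓
Step 4: E = ½ma²t² → LHS [L^2 M T^-2], RHS [L^2 M T^-2] ✓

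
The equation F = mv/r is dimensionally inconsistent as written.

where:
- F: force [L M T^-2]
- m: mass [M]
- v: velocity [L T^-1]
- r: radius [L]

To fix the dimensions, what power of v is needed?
The exponent of v should be 2: F = mv^2/r

The LHS F has dimensions [L M T^-2]; v has dimensions [L T^-1].
As written, the RHS mv/r (exponent 1 on v) has dimensions [M T^-1], which does not match.
With exponent 2, the RHS mv^2/r has dimensions [L M T^-2], matching the LHS.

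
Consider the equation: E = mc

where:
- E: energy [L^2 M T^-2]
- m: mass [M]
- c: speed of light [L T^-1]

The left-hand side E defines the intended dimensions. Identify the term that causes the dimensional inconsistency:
The right-hand side term mc

E has dimensions [L^2 M T^-2], but mc has dimensions [L M T^-1], so the term mc is dimensionally wrong for E.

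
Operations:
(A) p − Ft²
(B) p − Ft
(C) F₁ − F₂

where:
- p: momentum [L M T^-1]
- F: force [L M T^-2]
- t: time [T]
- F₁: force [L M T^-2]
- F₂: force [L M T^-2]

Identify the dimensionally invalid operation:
(A) p − Ft²

(A) p − Ft²: p [L M T^-1] and Ft² [L M] — different dimensions cannot be added/subtracted ✗
(B) p − Ft: p [L M T^-1] and Ft [L M T^-1] — same dimensions ✓
(C) F₁ − F₂: F₁ [L M T^-2] and F₂ [L M T^-2] — same dimensions ✓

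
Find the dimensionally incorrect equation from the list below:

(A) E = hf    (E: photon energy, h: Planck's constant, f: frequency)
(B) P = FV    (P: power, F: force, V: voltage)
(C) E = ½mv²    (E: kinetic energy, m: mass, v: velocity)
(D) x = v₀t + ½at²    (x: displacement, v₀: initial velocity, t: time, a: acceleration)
(B) P = FV

The equation (B) P = FV is dimensionally incorrect.

LHS (P): [L^2 M T^-3]
RHS (FV): [I^-1 L^3 M^2 T^-5] ✗

The dimensions do not match. The other three equations balance.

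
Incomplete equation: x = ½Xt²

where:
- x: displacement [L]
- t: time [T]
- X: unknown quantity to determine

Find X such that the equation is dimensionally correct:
X = a (acceleration), dimensions [L T^-2]

x has dimensions [L]; the rest of the RHS (½ t²) has dimensions [T^2].
So X must have dimensions [L T^-2] — X = a (acceleration).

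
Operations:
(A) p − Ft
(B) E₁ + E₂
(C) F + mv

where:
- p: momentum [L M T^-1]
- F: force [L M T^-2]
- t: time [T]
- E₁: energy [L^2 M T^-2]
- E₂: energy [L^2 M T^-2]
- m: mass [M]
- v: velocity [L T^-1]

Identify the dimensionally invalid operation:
(C) F + mv

(A) p − Ft: p [L M T^-1] and Ft [L M T^-1] — same dimensions ✓
(B) E₁ + E₂: E₁ [L^2 M T^-2] and E₂ [L^2 M T^-2] — same dimensions ✓
(C) F + mv: F [L M T^-2] and mv [L M T^-1] — different dimensions cannot be added/subtracted ✗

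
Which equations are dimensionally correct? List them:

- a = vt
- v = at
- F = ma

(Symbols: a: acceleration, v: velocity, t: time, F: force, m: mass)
Dimensionally correct: v = at, F = ma
Dimensionally incorrect: a = vt
Ordered (correct first, then incorrect): v = at, F = ma, a = vt

- a = vt: LHS [L T^-2], RHS [L] → incorrect ✗
- v = at: LHS [L T^-1], RHS [L T^-1] → correct ✓
- F = ma: LHS [L M T^-2], RHS [L M T^-2] → correct ✓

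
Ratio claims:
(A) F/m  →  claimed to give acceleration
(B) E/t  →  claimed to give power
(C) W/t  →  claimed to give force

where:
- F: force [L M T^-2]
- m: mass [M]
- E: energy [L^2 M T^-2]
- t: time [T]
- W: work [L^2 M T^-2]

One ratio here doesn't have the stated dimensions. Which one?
(C) W/t does not give force

(A) F/m: [L T^-2] = acceleration [L T^-2] ✓
(B) E/t: [L^2 M T^-3] = power [L^2 M T^-3] ✓
(C) W/t: [L^2 M T^-3] ≠ force [L M T^-2] ✗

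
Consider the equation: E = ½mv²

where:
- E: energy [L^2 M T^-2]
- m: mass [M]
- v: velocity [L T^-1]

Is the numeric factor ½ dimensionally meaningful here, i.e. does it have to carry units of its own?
No

E has dimensions [L^2 M T^-2] and mv² already has dimensions [L^2 M T^-2], so the equation balances without ½ contributing any dimensions. ½ is a pure (dimensionless) number; changing or removing it would not affect dimensional consistency.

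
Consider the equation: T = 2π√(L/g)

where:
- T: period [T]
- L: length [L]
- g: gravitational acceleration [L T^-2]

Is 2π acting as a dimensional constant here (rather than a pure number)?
No

T has dimensions [T] and √(L/g) already has dimensions [T], so the equation balances without 2π contributing any dimensions. 2π is a pure (dimensionless) number; changing or removing it would not affect dimensional consistency.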